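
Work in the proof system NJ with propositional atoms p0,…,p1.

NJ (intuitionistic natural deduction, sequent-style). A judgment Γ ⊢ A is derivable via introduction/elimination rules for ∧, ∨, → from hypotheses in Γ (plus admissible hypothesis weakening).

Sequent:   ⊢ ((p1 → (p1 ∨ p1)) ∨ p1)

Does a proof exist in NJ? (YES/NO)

Derivation (root first):
[∨I₁]  ⊢ ((p1 → (p1 ∨ p1)) ∨ p1)
  [→I]  ⊢ (p1 → (p1 ∨ p1))
    [∨I₂] p1 ⊢ (p1 ∨ p1)
      [Ax] p1 ⊢ p1

Result: YES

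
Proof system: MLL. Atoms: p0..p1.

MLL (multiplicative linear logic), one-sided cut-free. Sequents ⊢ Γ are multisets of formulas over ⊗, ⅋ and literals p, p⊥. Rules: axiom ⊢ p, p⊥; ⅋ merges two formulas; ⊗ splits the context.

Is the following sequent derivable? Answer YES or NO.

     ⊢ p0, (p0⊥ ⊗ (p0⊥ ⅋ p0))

Proof tree:
[⊗]  ⊢ p0, (p0⊥ ⊗ (p0⊥ ⅋ p0))
  [Ax]  ⊢ p0, p0⊥
  [⅋]  ⊢ (p0⊥ ⅋ p0)
    [Ax]  ⊢ p0, p0⊥

Result: YES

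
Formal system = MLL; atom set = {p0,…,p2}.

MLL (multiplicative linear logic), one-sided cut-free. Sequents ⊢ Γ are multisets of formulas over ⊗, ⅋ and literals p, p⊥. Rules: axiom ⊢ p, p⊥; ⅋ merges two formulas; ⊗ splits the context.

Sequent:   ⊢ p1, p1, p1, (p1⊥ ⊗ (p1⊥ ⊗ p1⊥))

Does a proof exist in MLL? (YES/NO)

Proof tree:
[⊗]  ⊢ p1, p1, p1, (p1⊥ ⊗ (p1⊥ ⊗ p1⊥))
  [Ax]  ⊢ p1, p1⊥
  [⊗]  ⊢ p1, p1, (p1⊥ ⊗ p1⊥)
    [Ax]  ⊢ p1, p1⊥
    [Ax]  ⊢ p1, p1⊥

Result: YES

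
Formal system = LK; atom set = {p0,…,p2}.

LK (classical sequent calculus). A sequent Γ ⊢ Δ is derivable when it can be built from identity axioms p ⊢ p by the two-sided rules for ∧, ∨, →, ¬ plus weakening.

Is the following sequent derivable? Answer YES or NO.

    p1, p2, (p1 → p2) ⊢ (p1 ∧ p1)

Derivation (root first):
[→L] p1, p2, (p1 → p2) ⊢ (p1 ∧ p1)
  [WL] p1, p2 ⊢ p1
    [Ax] p1 ⊢ p1
  [∧R] p1, p2 ⊢ (p1 ∧ p1)
    [Ax] p1 ⊢ p1
    [WL] p1, p2 ⊢ p1
      [Ax] p1 ⊢ p1

Result: YES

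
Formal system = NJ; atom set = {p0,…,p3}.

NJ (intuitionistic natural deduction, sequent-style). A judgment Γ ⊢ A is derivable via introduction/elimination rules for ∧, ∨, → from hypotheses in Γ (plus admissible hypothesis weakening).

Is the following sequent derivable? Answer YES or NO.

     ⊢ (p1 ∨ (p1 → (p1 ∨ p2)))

Derivation (root first):
[∨I₂]  ⊢ (p1 ∨ (p1 → (p1 ∨ p2)))
  [→I]  ⊢ (p1 → (p1 ∨ p2))
    [∨I₁] p1 ⊢ (p1 ∨ p2)
      [Ax] p1 ⊢ p1

Result: YES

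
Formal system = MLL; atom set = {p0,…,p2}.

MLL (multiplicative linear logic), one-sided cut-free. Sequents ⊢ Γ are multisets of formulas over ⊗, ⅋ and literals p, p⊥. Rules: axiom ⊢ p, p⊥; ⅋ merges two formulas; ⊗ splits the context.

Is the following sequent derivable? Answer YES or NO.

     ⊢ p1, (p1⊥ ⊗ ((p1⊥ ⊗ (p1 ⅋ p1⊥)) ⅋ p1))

Derivation (root first):
[⊗]  ⊢ p1, (p1⊥ ⊗ ((p1⊥ ⊗ (p1 ⅋ p1⊥)) ⅋ p1))
  [Ax]  ⊢ p1, p1⊥
  [⅋]  ⊢ ((p1⊥ ⊗ (p1 ⅋ p1⊥)) ⅋ p1)
    [⊗]  ⊢ p1, (p1⊥ ⊗ (p1 ⅋ p1⊥))
      [Ax]  ⊢ p1, p1⊥
      [⅋]  ⊢ (p1 ⅋ p1⊥)
        [Ax]  ⊢ p1, p1⊥

Result: YES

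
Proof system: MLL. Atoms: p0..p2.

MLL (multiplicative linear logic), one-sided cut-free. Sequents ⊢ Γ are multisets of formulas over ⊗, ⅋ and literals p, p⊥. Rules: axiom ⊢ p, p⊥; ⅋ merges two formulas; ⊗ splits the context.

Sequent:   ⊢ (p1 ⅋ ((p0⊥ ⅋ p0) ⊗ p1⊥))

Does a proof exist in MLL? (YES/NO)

Derivation trace:
[⅋]  ⊢ (p1 ⅋ ((p0⊥ ⅋ p0) ⊗ p1⊥))
  [⊗]  ⊢ p1, ((p0⊥ ⅋ p0) ⊗ p1⊥)
    [⅋]  ⊢ (p0⊥ ⅋ p0)
      [Ax]  ⊢ p0, p0⊥
    [Ax]  ⊢ p1, p1⊥

Result: YES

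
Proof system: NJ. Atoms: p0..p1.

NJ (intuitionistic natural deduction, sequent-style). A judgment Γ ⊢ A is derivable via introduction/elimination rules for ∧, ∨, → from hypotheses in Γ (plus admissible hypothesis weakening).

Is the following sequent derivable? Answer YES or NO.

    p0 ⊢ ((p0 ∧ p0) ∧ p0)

Proof tree:
[∧I] p0 ⊢ ((p0 ∧ p0) ∧ p0)
  [∧I] p0 ⊢ (p0 ∧ p0)
    [Ax] p0 ⊢ p0
    [Ax] p0 ⊢ p0
  [Ax] p0 ⊢ p0

Result: YES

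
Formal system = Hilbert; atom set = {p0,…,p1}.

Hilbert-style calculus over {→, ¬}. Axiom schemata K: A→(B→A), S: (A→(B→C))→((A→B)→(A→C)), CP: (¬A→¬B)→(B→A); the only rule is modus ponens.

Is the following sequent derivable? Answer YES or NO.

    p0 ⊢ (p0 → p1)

Enumerate valuations to refute Γ ⊢ Δ:
  v=00: Γ:[p0=F] Δ:[(p0 → p1)=T] refutes=False
  v=01: Γ:[p0=F] Δ:[(p0 → p1)=T] refutes=False
  v=10: Γ:[p0=T] Δ:[(p0 → p1)=F] refutes=True  ← countermodel

Result: NO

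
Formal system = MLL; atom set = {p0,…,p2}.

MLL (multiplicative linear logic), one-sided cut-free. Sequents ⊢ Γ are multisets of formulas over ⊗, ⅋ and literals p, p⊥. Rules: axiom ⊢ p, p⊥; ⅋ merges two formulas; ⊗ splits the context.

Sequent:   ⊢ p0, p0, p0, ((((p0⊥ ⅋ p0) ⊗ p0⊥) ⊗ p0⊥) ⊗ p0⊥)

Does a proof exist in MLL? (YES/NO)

Proof tree:
[⊗]  ⊢ p0, p0, p0, ((((p0⊥ ⅋ p0) ⊗ p0⊥) ⊗ p0⊥) ⊗ p0⊥)
  [⊗]  ⊢ p0, p0, (((p0⊥ ⅋ p0) ⊗ p0⊥) ⊗ p0⊥)
    [⊗]  ⊢ p0, ((p0⊥ ⅋ p0) ⊗ p0⊥)
      [⅋]  ⊢ (p0⊥ ⅋ p0)
        [Ax]  ⊢ p0, p0⊥
      [Ax]  ⊢ p0, p0⊥
    [Ax]  ⊢ p0, p0⊥
  [Ax]  ⊢ p0, p0⊥

Result: YES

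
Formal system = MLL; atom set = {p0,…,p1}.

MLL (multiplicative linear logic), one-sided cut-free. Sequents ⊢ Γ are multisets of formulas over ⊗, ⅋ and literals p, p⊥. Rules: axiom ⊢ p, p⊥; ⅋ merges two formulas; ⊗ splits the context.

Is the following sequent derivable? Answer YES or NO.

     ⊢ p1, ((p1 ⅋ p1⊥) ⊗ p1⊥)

Derivation (root first):
[⊗]  ⊢ p1, ((p1 ⅋ p1⊥) ⊗ p1⊥)
  [⅋]  ⊢ (p1 ⅋ p1⊥)
    [Ax]  ⊢ p1, p1⊥
  [Ax]  ⊢ p1, p1⊥

Result: YES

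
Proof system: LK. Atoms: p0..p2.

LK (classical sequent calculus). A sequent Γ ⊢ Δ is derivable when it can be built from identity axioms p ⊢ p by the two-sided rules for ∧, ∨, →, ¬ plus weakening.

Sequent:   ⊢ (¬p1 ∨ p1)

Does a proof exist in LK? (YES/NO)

Proof tree:
[∨R]  ⊢ (¬p1 ∨ p1)
  [¬R]  ⊢ p1, ¬p1
    [Ax] p1 ⊢ p1

Result: YES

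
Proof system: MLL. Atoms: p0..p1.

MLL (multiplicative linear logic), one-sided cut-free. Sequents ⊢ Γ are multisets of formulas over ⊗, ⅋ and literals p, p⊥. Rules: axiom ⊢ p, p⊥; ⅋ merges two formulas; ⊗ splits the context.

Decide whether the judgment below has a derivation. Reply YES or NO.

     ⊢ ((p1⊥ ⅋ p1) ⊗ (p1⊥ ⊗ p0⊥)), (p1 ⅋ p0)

Proof tree:
[⅋]  ⊢ ((p1⊥ ⅋ p1) ⊗ (p1⊥ ⊗ p0⊥)), (p1 ⅋ p0)
  [⊗]  ⊢ p1, p0, ((p1⊥ ⅋ p1) ⊗ (p1⊥ ⊗ p0⊥))
    [⅋]  ⊢ (p1⊥ ⅋ p1)
      [Ax]  ⊢ p1, p1⊥
    [⊗]  ⊢ p1, p0, (p1⊥ ⊗ p0⊥)
      [Ax]  ⊢ p1, p1⊥
      [Ax]  ⊢ p0, p0⊥

Result: YES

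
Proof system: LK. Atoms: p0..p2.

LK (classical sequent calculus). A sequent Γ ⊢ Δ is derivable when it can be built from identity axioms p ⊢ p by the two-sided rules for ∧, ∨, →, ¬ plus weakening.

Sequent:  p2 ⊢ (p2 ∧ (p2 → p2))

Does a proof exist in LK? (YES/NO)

Derivation trace:
[∧R] p2 ⊢ (p2 ∧ (p2 → p2))
  [Ax] p2 ⊢ p2
  [→R]  ⊢ (p2 → p2)
    [Ax] p2 ⊢ p2

Result: YES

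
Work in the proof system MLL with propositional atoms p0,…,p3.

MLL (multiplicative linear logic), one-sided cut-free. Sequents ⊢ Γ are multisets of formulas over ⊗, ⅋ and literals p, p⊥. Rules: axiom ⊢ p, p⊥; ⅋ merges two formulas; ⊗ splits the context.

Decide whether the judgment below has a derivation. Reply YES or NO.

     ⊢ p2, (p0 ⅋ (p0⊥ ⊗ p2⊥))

Proof tree:
[⅋]  ⊢ p2, (p0 ⅋ (p0⊥ ⊗ p2⊥))
  [⊗]  ⊢ p0, p2, (p0⊥ ⊗ p2⊥)
    [Ax]  ⊢ p0, p0⊥
    [Ax]  ⊢ p2, p2⊥

Result: YES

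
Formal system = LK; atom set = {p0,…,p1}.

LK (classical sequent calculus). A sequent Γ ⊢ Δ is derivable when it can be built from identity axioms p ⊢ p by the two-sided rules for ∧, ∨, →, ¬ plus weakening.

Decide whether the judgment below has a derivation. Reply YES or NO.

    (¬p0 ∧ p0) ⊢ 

Derivation trace:
[∧L] (¬p0 ∧ p0) ⊢ 
  [¬L] p0, ¬p0 ⊢ 
    [Ax] p0 ⊢ p0

Result: YES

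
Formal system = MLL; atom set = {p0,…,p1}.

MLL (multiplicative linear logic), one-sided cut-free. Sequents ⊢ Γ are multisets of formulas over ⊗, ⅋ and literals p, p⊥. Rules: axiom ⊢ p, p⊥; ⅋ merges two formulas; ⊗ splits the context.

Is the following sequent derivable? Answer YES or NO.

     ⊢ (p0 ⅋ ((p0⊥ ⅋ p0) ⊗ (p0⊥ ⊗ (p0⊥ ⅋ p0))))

Proof tree:
[⅋]  ⊢ (p0 ⅋ ((p0⊥ ⅋ p0) ⊗ (p0⊥ ⊗ (p0⊥ ⅋ p0))))
  [⊗]  ⊢ p0, ((p0⊥ ⅋ p0) ⊗ (p0⊥ ⊗ (p0⊥ ⅋ p0)))
    [⅋]  ⊢ (p0⊥ ⅋ p0)
      [Ax]  ⊢ p0, p0⊥
    [⊗]  ⊢ p0, (p0⊥ ⊗ (p0⊥ ⅋ p0))
      [Ax]  ⊢ p0, p0⊥
      [⅋]  ⊢ (p0⊥ ⅋ p0)
        [Ax]  ⊢ p0, p0⊥

Result: YES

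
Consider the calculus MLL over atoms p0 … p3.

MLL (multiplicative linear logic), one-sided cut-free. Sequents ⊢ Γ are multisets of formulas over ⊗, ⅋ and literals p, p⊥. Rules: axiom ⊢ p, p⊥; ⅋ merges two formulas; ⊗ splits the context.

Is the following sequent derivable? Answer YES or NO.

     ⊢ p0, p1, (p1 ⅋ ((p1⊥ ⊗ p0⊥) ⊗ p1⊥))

Derivation (root first):
[⅋]  ⊢ p0, p1, (p1 ⅋ ((p1⊥ ⊗ p0⊥) ⊗ p1⊥))
  [⊗]  ⊢ p1, p0, p1, ((p1⊥ ⊗ p0⊥) ⊗ p1⊥)
    [⊗]  ⊢ p1, p0, (p1⊥ ⊗ p0⊥)
      [Ax]  ⊢ p1, p1⊥
      [Ax]  ⊢ p0, p0⊥
    [Ax]  ⊢ p1, p1⊥

Result: YES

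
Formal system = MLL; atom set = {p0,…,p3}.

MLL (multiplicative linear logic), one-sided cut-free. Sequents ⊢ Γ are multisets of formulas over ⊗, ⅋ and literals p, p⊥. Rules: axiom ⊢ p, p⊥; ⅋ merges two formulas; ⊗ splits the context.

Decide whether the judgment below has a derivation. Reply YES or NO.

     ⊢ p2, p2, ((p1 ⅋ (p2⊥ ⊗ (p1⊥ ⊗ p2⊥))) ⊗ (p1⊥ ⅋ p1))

Derivation (root first):
[⊗]  ⊢ p2, p2, ((p1 ⅋ (p2⊥ ⊗ (p1⊥ ⊗ p2⊥))) ⊗ (p1⊥ ⅋ p1))
  [⅋]  ⊢ p2, p2, (p1 ⅋ (p2⊥ ⊗ (p1⊥ ⊗ p2⊥)))
    [⊗]  ⊢ p2, p1, p2, (p2⊥ ⊗ (p1⊥ ⊗ p2⊥))
      [Ax]  ⊢ p2, p2⊥
      [⊗]  ⊢ p1, p2, (p1⊥ ⊗ p2⊥)
        [Ax]  ⊢ p1, p1⊥
        [Ax]  ⊢ p2, p2⊥
  [⅋]  ⊢ (p1⊥ ⅋ p1)
    [Ax]  ⊢ p1, p1⊥

Result: YES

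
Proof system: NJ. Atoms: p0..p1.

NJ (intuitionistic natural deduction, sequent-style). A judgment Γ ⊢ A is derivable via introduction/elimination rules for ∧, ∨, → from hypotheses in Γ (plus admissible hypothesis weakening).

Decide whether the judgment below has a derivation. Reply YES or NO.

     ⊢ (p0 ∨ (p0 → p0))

Derivation (root first):
[∨I₂]  ⊢ (p0 ∨ (p0 → p0))
  [→I]  ⊢ (p0 → p0)
    [Ax] p0 ⊢ p0

Result: YES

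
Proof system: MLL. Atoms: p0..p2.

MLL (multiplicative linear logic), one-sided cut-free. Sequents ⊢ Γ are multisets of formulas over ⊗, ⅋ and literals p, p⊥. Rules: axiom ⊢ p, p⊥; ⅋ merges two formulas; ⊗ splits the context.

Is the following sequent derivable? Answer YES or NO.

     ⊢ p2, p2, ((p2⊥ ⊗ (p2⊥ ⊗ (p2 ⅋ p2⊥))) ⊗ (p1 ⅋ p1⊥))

Proof tree:
[⊗]  ⊢ p2, p2, ((p2⊥ ⊗ (p2⊥ ⊗ (p2 ⅋ p2⊥))) ⊗ (p1 ⅋ p1⊥))
  [⊗]  ⊢ p2, p2, (p2⊥ ⊗ (p2⊥ ⊗ (p2 ⅋ p2⊥)))
    [Ax]  ⊢ p2, p2⊥
    [⊗]  ⊢ p2, (p2⊥ ⊗ (p2 ⅋ p2⊥))
      [Ax]  ⊢ p2, p2⊥
      [⅋]  ⊢ (p2 ⅋ p2⊥)
        [Ax]  ⊢ p2, p2⊥
  [⅋]  ⊢ (p1 ⅋ p1⊥)
    [Ax]  ⊢ p1, p1⊥

Result: YES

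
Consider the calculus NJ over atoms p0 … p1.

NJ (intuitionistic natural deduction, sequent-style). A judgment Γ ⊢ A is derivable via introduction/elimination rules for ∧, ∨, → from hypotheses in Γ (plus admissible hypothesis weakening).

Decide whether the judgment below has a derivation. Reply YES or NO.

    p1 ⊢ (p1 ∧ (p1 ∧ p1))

Proof tree:
[∧I] p1 ⊢ (p1 ∧ (p1 ∧ p1))
  [Wk] p1, p1 ⊢ p1
    [Ax] p1 ⊢ p1
  [∧I] p1 ⊢ (p1 ∧ p1)
    [Wk] p1, p1 ⊢ p1
      [Ax] p1 ⊢ p1
    [Ax] p1 ⊢ p1

Result: YES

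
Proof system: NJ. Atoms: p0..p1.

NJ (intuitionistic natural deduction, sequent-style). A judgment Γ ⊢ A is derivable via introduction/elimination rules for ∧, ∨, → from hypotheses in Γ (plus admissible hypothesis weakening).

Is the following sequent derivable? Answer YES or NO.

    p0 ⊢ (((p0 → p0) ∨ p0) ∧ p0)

Derivation (root first):
[∧I] p0 ⊢ (((p0 → p0) ∨ p0) ∧ p0)
  [∨I₁]  ⊢ ((p0 → p0) ∨ p0)
    [→I]  ⊢ (p0 → p0)
      [Ax] p0 ⊢ p0
  [Ax] p0 ⊢ p0

Result: YES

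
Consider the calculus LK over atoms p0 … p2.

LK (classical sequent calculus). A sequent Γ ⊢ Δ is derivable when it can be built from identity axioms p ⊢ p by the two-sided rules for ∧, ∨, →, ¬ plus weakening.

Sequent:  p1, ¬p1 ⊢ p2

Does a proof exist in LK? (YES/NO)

Proof tree:
[WR] p1, ¬p1 ⊢ p2
  [¬L] p1, ¬p1 ⊢ 
    [Ax] p1 ⊢ p1

Result: YES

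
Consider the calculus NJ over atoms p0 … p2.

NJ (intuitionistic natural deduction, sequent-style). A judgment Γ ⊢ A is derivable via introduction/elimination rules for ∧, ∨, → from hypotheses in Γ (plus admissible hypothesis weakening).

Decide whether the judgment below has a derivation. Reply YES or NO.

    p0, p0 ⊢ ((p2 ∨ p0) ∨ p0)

Derivation (root first):
[∨I₁] p0, p0 ⊢ ((p2 ∨ p0) ∨ p0)
  [∨I₂] p0, p0 ⊢ (p2 ∨ p0)
    [Wk] p0, p0 ⊢ p0
      [Ax] p0 ⊢ p0

Result: YES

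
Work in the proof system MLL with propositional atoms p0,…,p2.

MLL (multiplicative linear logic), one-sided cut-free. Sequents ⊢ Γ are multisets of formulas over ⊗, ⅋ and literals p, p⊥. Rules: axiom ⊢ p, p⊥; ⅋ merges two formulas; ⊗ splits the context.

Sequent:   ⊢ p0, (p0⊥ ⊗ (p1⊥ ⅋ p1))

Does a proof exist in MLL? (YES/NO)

Proof tree:
[⊗]  ⊢ p0, (p0⊥ ⊗ (p1⊥ ⅋ p1))
  [Ax]  ⊢ p0, p0⊥
  [⅋]  ⊢ (p1⊥ ⅋ p1)
    [Ax]  ⊢ p1, p1⊥

Result: YES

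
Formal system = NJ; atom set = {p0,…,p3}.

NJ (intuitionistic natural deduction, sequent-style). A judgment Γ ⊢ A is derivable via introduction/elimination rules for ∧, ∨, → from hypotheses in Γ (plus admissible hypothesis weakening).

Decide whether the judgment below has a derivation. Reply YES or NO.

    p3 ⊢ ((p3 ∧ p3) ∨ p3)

Derivation (root first):
[∨I₁] p3 ⊢ ((p3 ∧ p3) ∨ p3)
  [∧I] p3 ⊢ (p3 ∧ p3)
    [Ax] p3 ⊢ p3
    [Ax] p3 ⊢ p3

Result: YES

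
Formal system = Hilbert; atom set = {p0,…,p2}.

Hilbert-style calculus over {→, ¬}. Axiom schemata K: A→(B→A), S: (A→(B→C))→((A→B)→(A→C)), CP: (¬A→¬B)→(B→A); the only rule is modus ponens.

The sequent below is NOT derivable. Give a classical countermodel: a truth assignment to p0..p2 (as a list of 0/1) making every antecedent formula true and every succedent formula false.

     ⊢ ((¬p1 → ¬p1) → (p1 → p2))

Enumerate valuations to refute Γ ⊢ Δ:
  v=000: Γ:[] Δ:[((¬p1 → ¬p1) → (p1 → p2))=T] refutes=False
  v=001: Γ:[] Δ:[((¬p1 → ¬p1) → (p1 → p2))=T] refutes=False
  v=010: Γ:[] Δ:[((¬p1 → ¬p1) → (p1 → p2))=F] refutes=True  ← countermodel

Result: [0, 1, 0]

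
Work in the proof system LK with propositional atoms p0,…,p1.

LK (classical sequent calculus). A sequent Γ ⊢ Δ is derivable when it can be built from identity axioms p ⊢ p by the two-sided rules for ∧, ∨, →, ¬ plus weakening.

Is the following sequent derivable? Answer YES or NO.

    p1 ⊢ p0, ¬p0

Derivation trace:
[WL] p1 ⊢ p0, ¬p0
  [¬R]  ⊢ p0, ¬p0
    [Ax] p0 ⊢ p0

Result: YES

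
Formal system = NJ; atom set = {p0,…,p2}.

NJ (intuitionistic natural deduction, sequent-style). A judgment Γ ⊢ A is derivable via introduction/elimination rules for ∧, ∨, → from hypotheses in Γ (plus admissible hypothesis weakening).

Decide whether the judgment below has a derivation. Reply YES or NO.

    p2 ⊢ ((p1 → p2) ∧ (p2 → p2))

Proof tree:
[∧I] p2 ⊢ ((p1 → p2) ∧ (p2 → p2))
  [→I] p2 ⊢ (p1 → p2)
    [Wk] p2, p1 ⊢ p2
      [Ax] p2 ⊢ p2
  [→I]  ⊢ (p2 → p2)
    [Ax] p2 ⊢ p2

Result: YES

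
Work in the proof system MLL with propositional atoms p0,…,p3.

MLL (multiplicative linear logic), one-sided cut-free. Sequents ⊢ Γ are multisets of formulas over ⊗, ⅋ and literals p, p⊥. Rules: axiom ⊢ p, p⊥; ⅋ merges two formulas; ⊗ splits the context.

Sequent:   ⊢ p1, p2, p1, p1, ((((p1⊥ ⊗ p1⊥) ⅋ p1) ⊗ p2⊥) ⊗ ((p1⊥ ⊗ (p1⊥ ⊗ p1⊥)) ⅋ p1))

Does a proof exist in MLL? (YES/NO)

Derivation (root first):
[⊗]  ⊢ p1, p2, p1, p1, ((((p1⊥ ⊗ p1⊥) ⅋ p1) ⊗ p2⊥) ⊗ ((p1⊥ ⊗ (p1⊥ ⊗ p1⊥)) ⅋ p1))
  [⊗]  ⊢ p1, p2, (((p1⊥ ⊗ p1⊥) ⅋ p1) ⊗ p2⊥)
    [⅋]  ⊢ p1, ((p1⊥ ⊗ p1⊥) ⅋ p1)
      [⊗]  ⊢ p1, p1, (p1⊥ ⊗ p1⊥)
        [Ax]  ⊢ p1, p1⊥
        [Ax]  ⊢ p1, p1⊥
    [Ax]  ⊢ p2, p2⊥
  [⅋]  ⊢ p1, p1, ((p1⊥ ⊗ (p1⊥ ⊗ p1⊥)) ⅋ p1)
    [⊗]  ⊢ p1, p1, p1, (p1⊥ ⊗ (p1⊥ ⊗ p1⊥))
      [Ax]  ⊢ p1, p1⊥
      [⊗]  ⊢ p1, p1, (p1⊥ ⊗ p1⊥)
        [Ax]  ⊢ p1, p1⊥
        [Ax]  ⊢ p1, p1⊥

Result: YES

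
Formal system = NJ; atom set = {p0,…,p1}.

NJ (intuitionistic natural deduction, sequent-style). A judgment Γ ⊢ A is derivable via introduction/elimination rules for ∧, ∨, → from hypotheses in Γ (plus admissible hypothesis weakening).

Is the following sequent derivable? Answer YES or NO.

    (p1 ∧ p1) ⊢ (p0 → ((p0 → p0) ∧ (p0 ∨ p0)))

Derivation (root first):
[→I] (p1 ∧ p1) ⊢ (p0 → ((p0 → p0) ∧ (p0 ∨ p0)))
  [∧I] (p1 ∧ p1), p0 ⊢ ((p0 → p0) ∧ (p0 ∨ p0))
    [Wk] (p1 ∧ p1) ⊢ (p0 → p0)
      [→I]  ⊢ (p0 → p0)
        [Ax] p0 ⊢ p0
    [∨I₁] p0 ⊢ (p0 ∨ p0)
      [Ax] p0 ⊢ p0

Result: YES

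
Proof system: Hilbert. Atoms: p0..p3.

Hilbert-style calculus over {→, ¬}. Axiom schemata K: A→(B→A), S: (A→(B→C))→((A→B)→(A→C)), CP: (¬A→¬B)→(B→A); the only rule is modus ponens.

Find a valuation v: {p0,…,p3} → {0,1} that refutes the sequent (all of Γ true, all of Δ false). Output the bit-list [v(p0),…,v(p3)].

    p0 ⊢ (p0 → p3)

Truth-table refutation:
  v=0000: Γ:[p0=F] Δ:[(p0 → p3)=T] refutes=False
  v=0001: Γ:[p0=F] Δ:[(p0 → p3)=T] refutes=False
  v=0010: Γ:[p0=F] Δ:[(p0 → p3)=T] refutes=False
  v=0011: Γ:[p0=F] Δ:[(p0 → p3)=T] refutes=False
  v=0100: Γ:[p0=F] Δ:[(p0 → p3)=T] refutes=False
  v=0101: Γ:[p0=F] Δ:[(p0 → p3)=T] refutes=False
  v=0110: Γ:[p0=F] Δ:[(p0 → p3)=T] refutes=False
  v=0111: Γ:[p0=F] Δ:[(p0 → p3)=T] refutes=False
  v=1000: Γ:[p0=T] Δ:[(p0 → p3)=F] refutes=True  ← countermodel

Result: [1, 0, 0, 0]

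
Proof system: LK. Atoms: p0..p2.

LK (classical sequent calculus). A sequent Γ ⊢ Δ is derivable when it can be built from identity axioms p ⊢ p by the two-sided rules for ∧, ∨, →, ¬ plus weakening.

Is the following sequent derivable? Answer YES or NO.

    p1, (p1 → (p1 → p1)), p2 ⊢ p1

Derivation (root first):
[WL] p1, (p1 → (p1 → p1)), p2 ⊢ p1
  [→L] p1, (p1 → (p1 → p1)) ⊢ p1
    [Ax] p1 ⊢ p1
    [→L] p1, (p1 → p1) ⊢ p1
      [Ax] p1 ⊢ p1
      [Ax] p1 ⊢ p1

Result: YES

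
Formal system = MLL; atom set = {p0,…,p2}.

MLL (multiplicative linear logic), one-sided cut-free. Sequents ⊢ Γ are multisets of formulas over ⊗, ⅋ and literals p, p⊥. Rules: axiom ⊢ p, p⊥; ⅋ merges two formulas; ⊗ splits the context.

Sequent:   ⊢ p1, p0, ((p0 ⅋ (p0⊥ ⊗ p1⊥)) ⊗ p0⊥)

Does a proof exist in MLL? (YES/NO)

Proof tree:
[⊗]  ⊢ p1, p0, ((p0 ⅋ (p0⊥ ⊗ p1⊥)) ⊗ p0⊥)
  [⅋]  ⊢ p1, (p0 ⅋ (p0⊥ ⊗ p1⊥))
    [⊗]  ⊢ p0, p1, (p0⊥ ⊗ p1⊥)
      [Ax]  ⊢ p0, p0⊥
      [Ax]  ⊢ p1, p1⊥
  [Ax]  ⊢ p0, p0⊥

Result: YES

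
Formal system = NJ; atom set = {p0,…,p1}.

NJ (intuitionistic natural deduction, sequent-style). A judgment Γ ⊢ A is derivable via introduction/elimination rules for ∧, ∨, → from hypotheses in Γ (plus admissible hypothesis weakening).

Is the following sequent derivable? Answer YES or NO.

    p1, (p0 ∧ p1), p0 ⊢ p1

Derivation (root first):
[Wk] p1, (p0 ∧ p1), p0 ⊢ p1
  [Wk] p1, (p0 ∧ p1) ⊢ p1
    [Ax] p1 ⊢ p1

Result: YES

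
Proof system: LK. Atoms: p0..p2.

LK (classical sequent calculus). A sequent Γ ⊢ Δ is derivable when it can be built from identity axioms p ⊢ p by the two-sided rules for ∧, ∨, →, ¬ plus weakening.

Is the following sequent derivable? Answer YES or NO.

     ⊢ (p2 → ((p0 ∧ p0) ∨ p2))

Proof tree:
[→R]  ⊢ (p2 → ((p0 ∧ p0) ∨ p2))
  [∨R] p2 ⊢ ((p0 ∧ p0) ∨ p2)
    [∧R] p2 ⊢ p2, (p0 ∧ p0)
      [WR] p2 ⊢ p2, p0
        [Ax] p2 ⊢ p2
      [WR] p2 ⊢ p2, p0
        [Ax] p2 ⊢ p2

Result: YES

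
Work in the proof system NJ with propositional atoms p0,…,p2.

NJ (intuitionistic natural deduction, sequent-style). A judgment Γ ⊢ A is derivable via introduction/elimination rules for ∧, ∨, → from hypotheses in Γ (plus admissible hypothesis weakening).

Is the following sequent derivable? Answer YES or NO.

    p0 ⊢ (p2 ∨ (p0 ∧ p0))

Derivation (root first):
[∨I₂] p0 ⊢ (p2 ∨ (p0 ∧ p0))
  [∧I] p0 ⊢ (p0 ∧ p0)
    [Ax] p0 ⊢ p0
    [Ax] p0 ⊢ p0

Result: YES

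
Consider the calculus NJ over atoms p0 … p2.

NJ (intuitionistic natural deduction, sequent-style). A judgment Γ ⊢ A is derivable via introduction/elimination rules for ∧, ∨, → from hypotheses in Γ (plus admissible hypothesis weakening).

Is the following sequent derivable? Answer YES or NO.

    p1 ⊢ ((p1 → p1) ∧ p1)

Derivation trace:
[∧I] p1 ⊢ ((p1 → p1) ∧ p1)
  [→I]  ⊢ (p1 → p1)
    [Ax] p1 ⊢ p1
  [Wk] p1, p1 ⊢ p1
    [Ax] p1 ⊢ p1

Result: YES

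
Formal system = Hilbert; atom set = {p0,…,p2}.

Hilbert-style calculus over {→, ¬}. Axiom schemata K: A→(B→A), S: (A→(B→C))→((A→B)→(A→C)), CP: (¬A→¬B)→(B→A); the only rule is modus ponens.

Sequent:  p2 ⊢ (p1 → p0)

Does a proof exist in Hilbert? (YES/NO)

Enumerate valuations to refute Γ ⊢ Δ:
  v=000: Γ:[p2=F] Δ:[(p1 → p0)=T] refutes=False
  v=001: Γ:[p2=T] Δ:[(p1 → p0)=T] refutes=False
  v=010: Γ:[p2=F] Δ:[(p1 → p0)=F] refutes=False
  v=011: Γ:[p2=T] Δ:[(p1 → p0)=F] refutes=True  ← countermodel

Result: NO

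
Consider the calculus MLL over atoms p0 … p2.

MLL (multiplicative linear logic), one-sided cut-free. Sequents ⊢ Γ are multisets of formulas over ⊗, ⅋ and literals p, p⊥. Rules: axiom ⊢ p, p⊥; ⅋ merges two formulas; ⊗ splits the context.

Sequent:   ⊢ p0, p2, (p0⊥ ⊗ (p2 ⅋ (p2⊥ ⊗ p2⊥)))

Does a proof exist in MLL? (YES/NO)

Derivation trace:
[⊗]  ⊢ p0, p2, (p0⊥ ⊗ (p2 ⅋ (p2⊥ ⊗ p2⊥)))
  [Ax]  ⊢ p0, p0⊥
  [⅋]  ⊢ p2, (p2 ⅋ (p2⊥ ⊗ p2⊥))
    [⊗]  ⊢ p2, p2, (p2⊥ ⊗ p2⊥)
      [Ax]  ⊢ p2, p2⊥
      [Ax]  ⊢ p2, p2⊥

Result: YES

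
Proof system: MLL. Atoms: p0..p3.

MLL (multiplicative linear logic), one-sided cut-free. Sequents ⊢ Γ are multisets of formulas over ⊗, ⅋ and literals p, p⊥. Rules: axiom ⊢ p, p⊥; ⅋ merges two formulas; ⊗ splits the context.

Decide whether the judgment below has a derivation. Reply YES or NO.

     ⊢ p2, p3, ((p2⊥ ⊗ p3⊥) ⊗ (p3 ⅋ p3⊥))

Proof tree:
[⊗]  ⊢ p2, p3, ((p2⊥ ⊗ p3⊥) ⊗ (p3 ⅋ p3⊥))
  [⊗]  ⊢ p2, p3, (p2⊥ ⊗ p3⊥)
    [Ax]  ⊢ p2, p2⊥
    [Ax]  ⊢ p3, p3⊥
  [⅋]  ⊢ (p3 ⅋ p3⊥)
    [Ax]  ⊢ p3, p3⊥

Result: YES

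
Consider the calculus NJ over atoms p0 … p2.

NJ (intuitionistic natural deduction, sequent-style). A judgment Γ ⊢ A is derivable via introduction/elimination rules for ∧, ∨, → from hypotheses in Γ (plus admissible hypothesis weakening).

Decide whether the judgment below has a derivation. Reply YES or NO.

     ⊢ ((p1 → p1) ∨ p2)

Proof tree:
[∨I₁]  ⊢ ((p1 → p1) ∨ p2)
  [→I]  ⊢ (p1 → p1)
    [Ax] p1 ⊢ p1

Result: YES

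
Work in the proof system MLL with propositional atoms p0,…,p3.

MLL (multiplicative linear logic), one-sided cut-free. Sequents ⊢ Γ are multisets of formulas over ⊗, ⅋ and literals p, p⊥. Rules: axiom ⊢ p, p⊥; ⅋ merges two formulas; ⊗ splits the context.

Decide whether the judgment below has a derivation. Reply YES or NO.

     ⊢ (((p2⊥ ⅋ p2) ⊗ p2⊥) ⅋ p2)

Proof tree:
[⅋]  ⊢ (((p2⊥ ⅋ p2) ⊗ p2⊥) ⅋ p2)
  [⊗]  ⊢ p2, ((p2⊥ ⅋ p2) ⊗ p2⊥)
    [⅋]  ⊢ (p2⊥ ⅋ p2)
      [Ax]  ⊢ p2, p2⊥
    [Ax]  ⊢ p2, p2⊥

Result: YES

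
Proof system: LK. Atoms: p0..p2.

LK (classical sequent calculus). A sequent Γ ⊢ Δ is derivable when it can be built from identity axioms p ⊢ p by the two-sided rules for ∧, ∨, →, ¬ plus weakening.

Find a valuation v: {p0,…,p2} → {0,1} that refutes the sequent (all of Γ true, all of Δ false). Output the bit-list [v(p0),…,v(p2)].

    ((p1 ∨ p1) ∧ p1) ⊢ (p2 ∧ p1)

Search for a countermodel by truth-table:
  v=000: Γ:[((p1 ∨ p1) ∧ p1)=F] Δ:[(p2 ∧ p1)=F] refutes=False
  v=001: Γ:[((p1 ∨ p1) ∧ p1)=F] Δ:[(p2 ∧ p1)=F] refutes=False
  v=010: Γ:[((p1 ∨ p1) ∧ p1)=T] Δ:[(p2 ∧ p1)=F] refutes=True  ← countermodel

Result: [0, 1, 0]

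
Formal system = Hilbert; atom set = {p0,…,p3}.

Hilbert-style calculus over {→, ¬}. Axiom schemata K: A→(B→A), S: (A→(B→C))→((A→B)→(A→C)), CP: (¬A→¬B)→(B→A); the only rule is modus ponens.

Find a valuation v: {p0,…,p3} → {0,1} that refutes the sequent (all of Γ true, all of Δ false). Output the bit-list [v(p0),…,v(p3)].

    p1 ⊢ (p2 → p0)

Enumerate valuations to refute Γ ⊢ Δ:
  v=0000: Γ:[p1=F] Δ:[(p2 → p0)=T] refutes=False
  v=0001: Γ:[p1=F] Δ:[(p2 → p0)=T] refutes=False
  v=0010: Γ:[p1=F] Δ:[(p2 → p0)=F] refutes=False
  v=0011: Γ:[p1=F] Δ:[(p2 → p0)=F] refutes=False
  v=0100: Γ:[p1=T] Δ:[(p2 → p0)=T] refutes=False
  v=0101: Γ:[p1=T] Δ:[(p2 → p0)=T] refutes=False
  v=0110: Γ:[p1=T] Δ:[(p2 → p0)=F] refutes=True  ← countermodel

Result: [0, 1, 1, 0]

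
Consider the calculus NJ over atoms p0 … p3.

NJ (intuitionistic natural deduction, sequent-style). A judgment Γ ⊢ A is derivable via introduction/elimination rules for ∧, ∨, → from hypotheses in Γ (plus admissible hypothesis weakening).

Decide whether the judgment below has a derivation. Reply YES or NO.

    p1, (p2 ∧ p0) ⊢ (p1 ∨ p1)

Derivation trace:
[Wk] p1, (p2 ∧ p0) ⊢ (p1 ∨ p1)
  [∨I₂] p1 ⊢ (p1 ∨ p1)
    [Ax] p1 ⊢ p1

Result: YES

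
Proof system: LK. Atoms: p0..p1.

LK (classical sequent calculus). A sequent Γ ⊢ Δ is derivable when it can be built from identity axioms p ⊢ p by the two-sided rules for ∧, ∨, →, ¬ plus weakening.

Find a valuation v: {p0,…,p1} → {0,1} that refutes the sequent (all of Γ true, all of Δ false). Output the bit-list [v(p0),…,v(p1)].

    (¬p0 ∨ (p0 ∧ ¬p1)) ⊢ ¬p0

Enumerate valuations to refute Γ ⊢ Δ:
  v=00: Γ:[(¬p0 ∨ (p0 ∧ ¬p1))=T] Δ:[¬p0=T] refutes=False
  v=01: Γ:[(¬p0 ∨ (p0 ∧ ¬p1))=T] Δ:[¬p0=T] refutes=False
  v=10: Γ:[(¬p0 ∨ (p0 ∧ ¬p1))=T] Δ:[¬p0=F] refutes=True  ← countermodel

Result: [1, 0]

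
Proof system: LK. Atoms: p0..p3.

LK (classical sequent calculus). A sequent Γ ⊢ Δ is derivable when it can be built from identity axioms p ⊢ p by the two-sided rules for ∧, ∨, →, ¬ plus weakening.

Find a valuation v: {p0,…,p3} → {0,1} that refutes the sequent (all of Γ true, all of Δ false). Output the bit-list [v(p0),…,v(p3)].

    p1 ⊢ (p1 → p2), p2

Enumerate valuations to refute Γ ⊢ Δ:
  v=0000: Γ:[p1=F] Δ:[(p1 → p2)=T, p2=F] refutes=False
  v=0001: Γ:[p1=F] Δ:[(p1 → p2)=T, p2=F] refutes=False
  v=0010: Γ:[p1=F] Δ:[(p1 → p2)=T, p2=T] refutes=False
  v=0011: Γ:[p1=F] Δ:[(p1 → p2)=T, p2=T] refutes=False
  v=0100: Γ:[p1=T] Δ:[(p1 → p2)=F, p2=F] refutes=True  ← countermodel

Result: [0, 1, 0, 0]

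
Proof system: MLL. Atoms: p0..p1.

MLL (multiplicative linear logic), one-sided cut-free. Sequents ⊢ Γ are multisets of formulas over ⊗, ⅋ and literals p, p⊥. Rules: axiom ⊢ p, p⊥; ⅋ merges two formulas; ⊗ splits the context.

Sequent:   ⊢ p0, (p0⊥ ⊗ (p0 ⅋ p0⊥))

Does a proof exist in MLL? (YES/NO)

Derivation trace:
[⊗]  ⊢ p0, (p0⊥ ⊗ (p0 ⅋ p0⊥))
  [Ax]  ⊢ p0, p0⊥
  [⅋]  ⊢ (p0 ⅋ p0⊥)
    [Ax]  ⊢ p0, p0⊥

Result: YES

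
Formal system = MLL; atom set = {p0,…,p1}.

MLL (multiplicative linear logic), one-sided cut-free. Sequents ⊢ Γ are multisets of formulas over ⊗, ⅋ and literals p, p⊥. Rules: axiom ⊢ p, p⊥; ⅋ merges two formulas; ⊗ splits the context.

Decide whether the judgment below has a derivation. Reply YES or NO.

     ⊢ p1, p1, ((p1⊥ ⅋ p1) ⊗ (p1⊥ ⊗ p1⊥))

Derivation (root first):
[⊗]  ⊢ p1, p1, ((p1⊥ ⅋ p1) ⊗ (p1⊥ ⊗ p1⊥))
  [⅋]  ⊢ (p1⊥ ⅋ p1)
    [Ax]  ⊢ p1, p1⊥
  [⊗]  ⊢ p1, p1, (p1⊥ ⊗ p1⊥)
    [Ax]  ⊢ p1, p1⊥
    [Ax]  ⊢ p1, p1⊥

Result: YES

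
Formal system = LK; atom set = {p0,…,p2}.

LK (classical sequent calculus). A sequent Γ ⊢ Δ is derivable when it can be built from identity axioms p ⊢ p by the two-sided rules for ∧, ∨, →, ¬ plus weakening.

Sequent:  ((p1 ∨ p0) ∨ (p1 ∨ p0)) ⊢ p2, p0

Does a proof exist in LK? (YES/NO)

Search for a countermodel by truth-table:
  v=000: Γ:[((p1 ∨ p0) ∨ (p1 ∨ p0))=F] Δ:[p2=F, p0=F] refutes=False
  v=001: Γ:[((p1 ∨ p0) ∨ (p1 ∨ p0))=F] Δ:[p2=T, p0=F] refutes=False
  v=010: Γ:[((p1 ∨ p0) ∨ (p1 ∨ p0))=T] Δ:[p2=F, p0=F] refutes=True  ← countermodel

Result: NO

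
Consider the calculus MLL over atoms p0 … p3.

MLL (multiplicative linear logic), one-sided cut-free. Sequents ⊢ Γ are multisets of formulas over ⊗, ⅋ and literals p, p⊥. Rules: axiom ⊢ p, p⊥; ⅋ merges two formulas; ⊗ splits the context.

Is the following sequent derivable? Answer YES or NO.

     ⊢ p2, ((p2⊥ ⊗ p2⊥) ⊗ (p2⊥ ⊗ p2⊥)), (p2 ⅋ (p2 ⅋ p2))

Derivation trace:
[⅋]  ⊢ p2, ((p2⊥ ⊗ p2⊥) ⊗ (p2⊥ ⊗ p2⊥)), (p2 ⅋ (p2 ⅋ p2))
  [⅋]  ⊢ p2, p2, ((p2⊥ ⊗ p2⊥) ⊗ (p2⊥ ⊗ p2⊥)), (p2 ⅋ p2)
    [⊗]  ⊢ p2, p2, p2, p2, ((p2⊥ ⊗ p2⊥) ⊗ (p2⊥ ⊗ p2⊥))
      [⊗]  ⊢ p2, p2, (p2⊥ ⊗ p2⊥)
        [Ax]  ⊢ p2, p2⊥
        [Ax]  ⊢ p2, p2⊥
      [⊗]  ⊢ p2, p2, (p2⊥ ⊗ p2⊥)
        [Ax]  ⊢ p2, p2⊥
        [Ax]  ⊢ p2, p2⊥

Result: YES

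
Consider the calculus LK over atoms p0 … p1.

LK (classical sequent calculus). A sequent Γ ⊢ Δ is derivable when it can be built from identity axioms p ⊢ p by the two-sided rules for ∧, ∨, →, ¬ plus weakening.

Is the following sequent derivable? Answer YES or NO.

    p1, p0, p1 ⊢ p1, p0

Proof tree:
[WR] p1, p0, p1 ⊢ p1, p0
  [WL] p1, p0, p1 ⊢ p1
    [WL] p1, p0 ⊢ p1
      [Ax] p1 ⊢ p1

Result: YES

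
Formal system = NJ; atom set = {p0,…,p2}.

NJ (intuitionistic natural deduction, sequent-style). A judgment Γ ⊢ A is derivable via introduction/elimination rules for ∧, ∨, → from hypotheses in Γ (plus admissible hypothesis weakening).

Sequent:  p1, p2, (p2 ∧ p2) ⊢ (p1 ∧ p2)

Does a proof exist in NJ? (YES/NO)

Derivation trace:
[Wk] p1, p2, (p2 ∧ p2) ⊢ (p1 ∧ p2)
  [∧I] p1, p2 ⊢ (p1 ∧ p2)
    [Ax] p1 ⊢ p1
    [Ax] p2 ⊢ p2

Result: YES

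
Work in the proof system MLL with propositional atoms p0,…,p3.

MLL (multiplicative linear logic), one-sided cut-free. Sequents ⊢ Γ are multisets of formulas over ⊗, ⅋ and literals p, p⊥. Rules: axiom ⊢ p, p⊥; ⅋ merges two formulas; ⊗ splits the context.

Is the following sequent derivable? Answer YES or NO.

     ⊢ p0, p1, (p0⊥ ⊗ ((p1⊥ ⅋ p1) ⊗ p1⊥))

Derivation trace:
[⊗]  ⊢ p0, p1, (p0⊥ ⊗ ((p1⊥ ⅋ p1) ⊗ p1⊥))
  [Ax]  ⊢ p0, p0⊥
  [⊗]  ⊢ p1, ((p1⊥ ⅋ p1) ⊗ p1⊥)
    [⅋]  ⊢ (p1⊥ ⅋ p1)
      [Ax]  ⊢ p1, p1⊥
    [Ax]  ⊢ p1, p1⊥

Result: YES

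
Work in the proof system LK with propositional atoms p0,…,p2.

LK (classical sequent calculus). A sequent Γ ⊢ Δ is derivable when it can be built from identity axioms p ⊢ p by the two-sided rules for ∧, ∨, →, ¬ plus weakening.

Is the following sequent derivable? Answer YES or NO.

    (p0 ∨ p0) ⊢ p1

Search for a countermodel by truth-table:
  v=000: Γ:[(p0 ∨ p0)=F] Δ:[p1=F] refutes=False
  v=001: Γ:[(p0 ∨ p0)=F] Δ:[p1=F] refutes=False
  v=010: Γ:[(p0 ∨ p0)=F] Δ:[p1=T] refutes=False
  v=011: Γ:[(p0 ∨ p0)=F] Δ:[p1=T] refutes=False
  v=100: Γ:[(p0 ∨ p0)=T] Δ:[p1=F] refutes=True  ← countermodel

Result: NO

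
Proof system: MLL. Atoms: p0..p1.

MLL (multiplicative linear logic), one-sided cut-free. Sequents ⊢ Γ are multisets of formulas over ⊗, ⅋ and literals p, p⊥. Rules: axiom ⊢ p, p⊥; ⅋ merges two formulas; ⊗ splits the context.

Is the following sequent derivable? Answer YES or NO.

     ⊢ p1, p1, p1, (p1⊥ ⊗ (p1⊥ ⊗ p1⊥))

Derivation trace:
[⊗]  ⊢ p1, p1, p1, (p1⊥ ⊗ (p1⊥ ⊗ p1⊥))
  [Ax]  ⊢ p1, p1⊥
  [⊗]  ⊢ p1, p1, (p1⊥ ⊗ p1⊥)
    [Ax]  ⊢ p1, p1⊥
    [Ax]  ⊢ p1, p1⊥

Result: YES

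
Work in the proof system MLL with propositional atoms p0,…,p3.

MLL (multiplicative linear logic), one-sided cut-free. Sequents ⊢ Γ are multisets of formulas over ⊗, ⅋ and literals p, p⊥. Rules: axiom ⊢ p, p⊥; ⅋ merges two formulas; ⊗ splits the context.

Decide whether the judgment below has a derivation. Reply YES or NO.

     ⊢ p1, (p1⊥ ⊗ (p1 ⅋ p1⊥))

Derivation (root first):
[⊗]  ⊢ p1, (p1⊥ ⊗ (p1 ⅋ p1⊥))
  [Ax]  ⊢ p1, p1⊥
  [⅋]  ⊢ (p1 ⅋ p1⊥)
    [Ax]  ⊢ p1, p1⊥

Result: YES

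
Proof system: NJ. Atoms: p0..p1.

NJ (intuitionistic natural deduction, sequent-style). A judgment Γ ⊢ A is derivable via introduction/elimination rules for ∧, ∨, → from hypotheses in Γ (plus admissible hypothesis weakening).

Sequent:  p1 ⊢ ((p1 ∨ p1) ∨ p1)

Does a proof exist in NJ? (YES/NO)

Derivation (root first):
[∨I₁] p1 ⊢ ((p1 ∨ p1) ∨ p1)
  [∨I₁] p1 ⊢ (p1 ∨ p1)
    [Ax] p1 ⊢ p1

Result: YES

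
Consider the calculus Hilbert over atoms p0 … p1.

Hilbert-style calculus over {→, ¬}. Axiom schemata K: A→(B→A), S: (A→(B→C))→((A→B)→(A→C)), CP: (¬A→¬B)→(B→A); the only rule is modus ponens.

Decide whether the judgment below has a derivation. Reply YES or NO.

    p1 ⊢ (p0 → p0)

Derivation (root first):
[MP] p1 ⊢ (p0 → p0)
  [MP]  ⊢ ((p0 → p1) → (p0 → p0))
    [S]  ⊢ ((p0 → (p1 → p0)) → ((p0 → p1) → (p0 → p0)))
    [K]  ⊢ (p0 → (p1 → p0))
  [MP] p1 ⊢ (p0 → p1)
    [K]  ⊢ (p1 → (p0 → p1))
    [Hyp] p1 ⊢ p1

Result: YES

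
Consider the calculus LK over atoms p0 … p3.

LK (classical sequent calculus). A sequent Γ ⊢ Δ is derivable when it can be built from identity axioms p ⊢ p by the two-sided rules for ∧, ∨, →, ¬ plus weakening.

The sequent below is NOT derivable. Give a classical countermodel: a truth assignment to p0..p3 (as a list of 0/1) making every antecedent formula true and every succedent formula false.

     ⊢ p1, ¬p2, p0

Truth-table refutation:
  v=0000: Γ:[] Δ:[p1=F, ¬p2=T, p0=F] refutes=False
  v=0001: Γ:[] Δ:[p1=F, ¬p2=T, p0=F] refutes=False
  v=0010: Γ:[] Δ:[p1=F, ¬p2=F, p0=F] refutes=True  ← countermodel

Result: [0, 0, 1, 0]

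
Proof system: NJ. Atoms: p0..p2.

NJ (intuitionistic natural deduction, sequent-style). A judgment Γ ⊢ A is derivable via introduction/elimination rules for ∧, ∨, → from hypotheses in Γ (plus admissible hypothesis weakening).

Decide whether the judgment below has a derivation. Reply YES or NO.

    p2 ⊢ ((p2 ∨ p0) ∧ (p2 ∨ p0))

Derivation trace:
[∧I] p2 ⊢ ((p2 ∨ p0) ∧ (p2 ∨ p0))
  [∨I₁] p2 ⊢ (p2 ∨ p0)
    [Ax] p2 ⊢ p2
  [∨I₁] p2 ⊢ (p2 ∨ p0)
    [Ax] p2 ⊢ p2

Result: YES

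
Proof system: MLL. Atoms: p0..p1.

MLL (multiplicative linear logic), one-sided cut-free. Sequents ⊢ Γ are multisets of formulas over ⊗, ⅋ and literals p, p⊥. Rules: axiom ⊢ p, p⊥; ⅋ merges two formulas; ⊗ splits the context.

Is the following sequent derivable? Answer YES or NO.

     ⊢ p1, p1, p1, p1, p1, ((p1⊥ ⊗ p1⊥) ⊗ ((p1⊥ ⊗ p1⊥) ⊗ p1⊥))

Derivation (root first):
[⊗]  ⊢ p1, p1, p1, p1, p1, ((p1⊥ ⊗ p1⊥) ⊗ ((p1⊥ ⊗ p1⊥) ⊗ p1⊥))
  [⊗]  ⊢ p1, p1, (p1⊥ ⊗ p1⊥)
    [Ax]  ⊢ p1, p1⊥
    [Ax]  ⊢ p1, p1⊥
  [⊗]  ⊢ p1, p1, p1, ((p1⊥ ⊗ p1⊥) ⊗ p1⊥)
    [⊗]  ⊢ p1, p1, (p1⊥ ⊗ p1⊥)
      [Ax]  ⊢ p1, p1⊥
      [Ax]  ⊢ p1, p1⊥
    [Ax]  ⊢ p1, p1⊥

Result: YES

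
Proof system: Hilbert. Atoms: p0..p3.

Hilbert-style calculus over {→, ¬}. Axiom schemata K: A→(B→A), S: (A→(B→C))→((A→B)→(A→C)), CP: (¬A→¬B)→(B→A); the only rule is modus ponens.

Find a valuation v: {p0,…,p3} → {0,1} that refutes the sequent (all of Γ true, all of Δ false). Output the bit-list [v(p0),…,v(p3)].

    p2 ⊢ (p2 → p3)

Enumerate valuations to refute Γ ⊢ Δ:
  v=0000: Γ:[p2=F] Δ:[(p2 → p3)=T] refutes=False
  v=0001: Γ:[p2=F] Δ:[(p2 → p3)=T] refutes=False
  v=0010: Γ:[p2=T] Δ:[(p2 → p3)=F] refutes=True  ← countermodel

Result: [0, 0, 1, 0]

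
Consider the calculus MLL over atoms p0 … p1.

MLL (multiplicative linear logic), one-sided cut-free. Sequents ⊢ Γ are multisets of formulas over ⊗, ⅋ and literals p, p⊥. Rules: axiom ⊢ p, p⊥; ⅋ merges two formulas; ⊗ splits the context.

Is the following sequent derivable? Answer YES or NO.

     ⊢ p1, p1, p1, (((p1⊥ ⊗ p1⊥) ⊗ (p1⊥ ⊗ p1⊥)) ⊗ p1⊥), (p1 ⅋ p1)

Proof tree:
[⅋]  ⊢ p1, p1, p1, (((p1⊥ ⊗ p1⊥) ⊗ (p1⊥ ⊗ p1⊥)) ⊗ p1⊥), (p1 ⅋ p1)
  [⊗]  ⊢ p1, p1, p1, p1, p1, (((p1⊥ ⊗ p1⊥) ⊗ (p1⊥ ⊗ p1⊥)) ⊗ p1⊥)
    [⊗]  ⊢ p1, p1, p1, p1, ((p1⊥ ⊗ p1⊥) ⊗ (p1⊥ ⊗ p1⊥))
      [⊗]  ⊢ p1, p1, (p1⊥ ⊗ p1⊥)
        [Ax]  ⊢ p1, p1⊥
        [Ax]  ⊢ p1, p1⊥
      [⊗]  ⊢ p1, p1, (p1⊥ ⊗ p1⊥)
        [Ax]  ⊢ p1, p1⊥
        [Ax]  ⊢ p1, p1⊥
    [Ax]  ⊢ p1, p1⊥

Result: YES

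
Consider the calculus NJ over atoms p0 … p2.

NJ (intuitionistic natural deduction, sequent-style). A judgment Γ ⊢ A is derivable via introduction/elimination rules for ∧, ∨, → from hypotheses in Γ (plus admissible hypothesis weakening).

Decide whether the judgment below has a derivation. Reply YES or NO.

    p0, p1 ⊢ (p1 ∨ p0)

Derivation trace:
[Wk] p0, p1 ⊢ (p1 ∨ p0)
  [∨I₂] p0 ⊢ (p1 ∨ p0)
    [Ax] p0 ⊢ p0

Result: YES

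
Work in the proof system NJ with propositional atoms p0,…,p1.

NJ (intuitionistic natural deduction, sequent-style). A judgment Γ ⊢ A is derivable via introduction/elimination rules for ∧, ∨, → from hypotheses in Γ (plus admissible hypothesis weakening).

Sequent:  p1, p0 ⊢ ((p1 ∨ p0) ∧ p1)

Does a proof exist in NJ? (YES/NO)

Derivation (root first):
[∧I] p1, p0 ⊢ ((p1 ∨ p0) ∧ p1)
  [∨I₂] p0 ⊢ (p1 ∨ p0)
    [Ax] p0 ⊢ p0
  [Ax] p1 ⊢ p1

Result: YES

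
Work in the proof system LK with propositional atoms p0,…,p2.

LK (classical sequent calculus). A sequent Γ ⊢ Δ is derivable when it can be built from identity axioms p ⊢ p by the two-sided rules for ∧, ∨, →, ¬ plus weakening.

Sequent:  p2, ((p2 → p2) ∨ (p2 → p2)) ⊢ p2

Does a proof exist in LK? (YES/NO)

Proof tree:
[∨L] p2, ((p2 → p2) ∨ (p2 → p2)) ⊢ p2
  [→L] p2, (p2 → p2) ⊢ p2
    [Ax] p2 ⊢ p2
    [Ax] p2 ⊢ p2
  [→L] p2, (p2 → p2) ⊢ p2
    [Ax] p2 ⊢ p2
    [Ax] p2 ⊢ p2

Result: YES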